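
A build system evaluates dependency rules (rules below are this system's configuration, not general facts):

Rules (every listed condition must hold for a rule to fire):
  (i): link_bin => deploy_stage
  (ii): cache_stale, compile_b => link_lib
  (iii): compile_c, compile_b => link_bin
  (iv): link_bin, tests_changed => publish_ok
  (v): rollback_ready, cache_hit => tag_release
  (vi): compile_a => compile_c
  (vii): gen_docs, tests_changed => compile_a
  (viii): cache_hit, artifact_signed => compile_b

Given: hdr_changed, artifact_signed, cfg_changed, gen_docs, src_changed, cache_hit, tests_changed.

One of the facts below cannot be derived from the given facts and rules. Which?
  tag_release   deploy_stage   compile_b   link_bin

tag_release

Round 1: (vii) [gen_docs, tests_changed => compile_a]; (viii) [cache_hit, artifact_signed => compile_b]. Adds compile_a, compile_b.
Round 2: (vi) [compile_a => compile_c]. Adds compile_c.
Round 3: (iii) [compile_c, compile_b => link_bin]. Adds link_bin.
Round 4: (i) [link_bin => deploy_stage]; (iv) [link_bin, tests_changed => publish_ok]. Adds deploy_stage, publish_ok.
Derived: compile_b (round 1), deploy_stage (round 4), link_bin (round 3). tag_release never appears in any round.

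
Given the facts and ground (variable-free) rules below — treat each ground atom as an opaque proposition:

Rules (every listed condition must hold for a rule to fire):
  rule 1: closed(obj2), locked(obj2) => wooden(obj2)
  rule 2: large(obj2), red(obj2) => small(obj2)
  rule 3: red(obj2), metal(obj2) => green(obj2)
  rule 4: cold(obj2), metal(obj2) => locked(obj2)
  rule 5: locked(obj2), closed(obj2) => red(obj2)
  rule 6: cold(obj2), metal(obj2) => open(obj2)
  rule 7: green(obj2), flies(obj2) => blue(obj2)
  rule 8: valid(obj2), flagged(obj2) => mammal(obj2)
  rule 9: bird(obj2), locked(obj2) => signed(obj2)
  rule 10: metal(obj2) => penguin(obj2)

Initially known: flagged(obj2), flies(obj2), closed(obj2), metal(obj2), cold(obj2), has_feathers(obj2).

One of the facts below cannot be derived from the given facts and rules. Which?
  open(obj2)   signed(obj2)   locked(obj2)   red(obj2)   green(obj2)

Round 1 fires rule 4, rule 6, rule 10, giving locked(obj2), open(obj2), penguin(obj2).
Round 2 fires rule 1, rule 5, giving wooden(obj2), red(obj2).
Round 3 fires rule 3, giving green(obj2).
Round 4 fires rule 7, giving blue(obj2).
Derived: red(obj2) (round 2), open(obj2) (round 1), locked(obj2) (round 1), green(obj2) (round 3). signed(obj2) never appears in any round.

signed(obj2)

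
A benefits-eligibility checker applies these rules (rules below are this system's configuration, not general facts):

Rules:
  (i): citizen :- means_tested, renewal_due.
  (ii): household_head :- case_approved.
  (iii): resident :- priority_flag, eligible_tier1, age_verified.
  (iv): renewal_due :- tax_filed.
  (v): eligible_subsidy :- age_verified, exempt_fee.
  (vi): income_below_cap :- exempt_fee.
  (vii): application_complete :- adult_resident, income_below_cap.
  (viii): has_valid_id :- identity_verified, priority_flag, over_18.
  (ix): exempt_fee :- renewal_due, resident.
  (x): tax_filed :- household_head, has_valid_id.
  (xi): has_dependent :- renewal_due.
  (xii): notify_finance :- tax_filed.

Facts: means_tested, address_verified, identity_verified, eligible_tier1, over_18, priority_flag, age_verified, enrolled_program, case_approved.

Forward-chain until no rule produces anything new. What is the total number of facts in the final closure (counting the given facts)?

Round 1: (ii) [household_head :- case_approved.]; (iii) [resident :- priority_flag, eligible_tier1, age_verified.]; (viii) [has_valid_id :- identity_verified, priority_flag, over_18.]. New: household_head, resident, has_valid_id.
Round 2: (x) [tax_filed :- household_head, has_valid_id.]. New: tax_filed.
Round 3: (iv) [renewal_due :- tax_filed.]; (xii) [notify_finance :- tax_filed.]. New: renewal_due, notify_finance.
Round 4: (i) [citizen :- means_tested, renewal_due.]; (ix) [exempt_fee :- renewal_due, resident.]; (xi) [has_dependent :- renewal_due.]. New: citizen, exempt_fee, has_dependent.
Round 5: (v) [eligible_subsidy :- age_verified, exempt_fee.]; (vi) [income_below_cap :- exempt_fee.]. New: eligible_subsidy, income_below_cap.
Closure: {address_verified, age_verified, case_approved, citizen, eligible_subsidy, eligible_tier1, enrolled_program, exempt_fee, has_dependent, has_valid_id, household_head, identity_verified, income_below_cap, means_tested, notify_finance, over_18, priority_flag, renewal_due, resident, tax_filed} — 20 facts.

20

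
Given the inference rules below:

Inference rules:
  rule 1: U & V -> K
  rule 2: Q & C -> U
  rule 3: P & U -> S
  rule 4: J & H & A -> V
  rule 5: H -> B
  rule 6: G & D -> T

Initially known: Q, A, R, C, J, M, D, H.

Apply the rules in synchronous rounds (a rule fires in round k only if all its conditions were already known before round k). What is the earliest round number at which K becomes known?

2

Round 1: rule 2 [Q & C -> U]; rule 4 [J & H & A -> V]; rule 5 [H -> B]. New: U, V, B.
Round 2: rule 1 [U & V -> K]. New: K.
K first appears in round 2.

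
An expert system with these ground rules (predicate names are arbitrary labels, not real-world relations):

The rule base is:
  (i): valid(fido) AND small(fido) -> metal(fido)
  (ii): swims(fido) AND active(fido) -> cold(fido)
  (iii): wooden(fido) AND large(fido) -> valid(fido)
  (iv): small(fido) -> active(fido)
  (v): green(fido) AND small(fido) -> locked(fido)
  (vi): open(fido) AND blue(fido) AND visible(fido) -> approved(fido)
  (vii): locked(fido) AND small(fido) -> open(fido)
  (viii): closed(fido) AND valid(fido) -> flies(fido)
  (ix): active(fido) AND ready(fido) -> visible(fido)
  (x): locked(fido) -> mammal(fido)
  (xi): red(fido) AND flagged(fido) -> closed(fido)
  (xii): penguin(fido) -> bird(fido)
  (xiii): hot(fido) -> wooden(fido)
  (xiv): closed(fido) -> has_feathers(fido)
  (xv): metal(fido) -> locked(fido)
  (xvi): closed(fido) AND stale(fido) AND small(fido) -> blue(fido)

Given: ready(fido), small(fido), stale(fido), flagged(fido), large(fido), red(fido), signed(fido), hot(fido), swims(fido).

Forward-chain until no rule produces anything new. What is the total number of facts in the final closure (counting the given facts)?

23

Round 1 — (iv), (xi), (xiii), derive active(fido), closed(fido), wooden(fido).
Round 2 — (ii), (iii), (ix), (xiv), (xvi), derive cold(fido), valid(fido), visible(fido), has_feathers(fido), blue(fido).
Round 3 — (i), (viii), derive metal(fido), flies(fido).
Round 4 — (xv), derive locked(fido).
Round 5 — (vii), (x), derive open(fido), mammal(fido).
Round 6 — (vi), derive approved(fido).
Closure: {active(fido), approved(fido), blue(fido), closed(fido), cold(fido), flagged(fido), flies(fido), has_feathers(fido), hot(fido), large(fido), locked(fido), mammal(fido), metal(fido), open(fido), ready(fido), red(fido), signed(fido), small(fido), stale(fido), swims(fido), valid(fido), visible(fido), wooden(fido)} — 23 facts.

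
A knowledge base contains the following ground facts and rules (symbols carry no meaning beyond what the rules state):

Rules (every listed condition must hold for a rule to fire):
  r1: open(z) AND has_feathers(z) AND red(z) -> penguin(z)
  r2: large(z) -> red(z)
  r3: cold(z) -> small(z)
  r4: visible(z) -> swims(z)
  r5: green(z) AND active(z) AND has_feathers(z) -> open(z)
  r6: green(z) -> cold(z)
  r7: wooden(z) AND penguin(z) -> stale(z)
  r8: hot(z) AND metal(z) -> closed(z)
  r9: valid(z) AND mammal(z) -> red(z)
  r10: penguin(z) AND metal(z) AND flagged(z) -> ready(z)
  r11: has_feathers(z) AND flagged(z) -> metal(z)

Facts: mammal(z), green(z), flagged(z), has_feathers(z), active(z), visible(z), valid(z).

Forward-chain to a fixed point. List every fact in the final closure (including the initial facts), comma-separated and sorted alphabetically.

Round 1 fires r4, r5, r6, r9, r11, giving swims(z), open(z), cold(z), red(z), metal(z).
Round 2 fires r1, r3, giving penguin(z), small(z).
Round 3 fires r10, giving ready(z).

active(z), cold(z), flagged(z), green(z), has_feathers(z), mammal(z), metal(z), open(z), penguin(z), ready(z), red(z), small(z), swims(z), valid(z), visible(z)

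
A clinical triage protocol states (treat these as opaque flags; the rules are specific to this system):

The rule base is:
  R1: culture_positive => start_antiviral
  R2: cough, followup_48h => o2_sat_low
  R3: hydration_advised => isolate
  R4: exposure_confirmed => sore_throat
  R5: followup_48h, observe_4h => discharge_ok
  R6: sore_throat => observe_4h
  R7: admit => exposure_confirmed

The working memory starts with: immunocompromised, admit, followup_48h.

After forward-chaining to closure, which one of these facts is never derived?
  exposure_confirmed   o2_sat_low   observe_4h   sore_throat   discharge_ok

[1] R7 [admit => exposure_confirmed]. ⇒ new: exposure_confirmed.
[2] R4 [exposure_confirmed => sore_throat]. ⇒ new: sore_throat.
[3] R6 [sore_throat => observe_4h]. ⇒ new: observe_4h.
[4] R5 [followup_48h, observe_4h => discharge_ok]. ⇒ new: discharge_ok.
Derived: exposure_confirmed (round 1), discharge_ok (round 4), sore_throat (round 2), observe_4h (round 3). o2_sat_low never appears in any round.

o2_sat_low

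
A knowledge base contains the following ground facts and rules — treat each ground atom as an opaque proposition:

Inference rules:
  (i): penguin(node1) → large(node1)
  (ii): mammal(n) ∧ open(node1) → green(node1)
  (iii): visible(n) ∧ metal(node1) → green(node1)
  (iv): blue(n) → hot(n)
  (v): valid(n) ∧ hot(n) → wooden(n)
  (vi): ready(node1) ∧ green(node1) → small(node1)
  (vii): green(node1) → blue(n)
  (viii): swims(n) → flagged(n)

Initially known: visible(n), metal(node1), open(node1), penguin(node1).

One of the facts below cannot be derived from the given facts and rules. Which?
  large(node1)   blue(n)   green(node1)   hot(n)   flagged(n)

Round 1: (i) [penguin(node1) → large(node1)]; (iii) [visible(n) ∧ metal(node1) → green(node1)]. New: large(node1), green(node1).
Round 2: (vii) [green(node1) → blue(n)]. New: blue(n).
Round 3: (iv) [blue(n) → hot(n)]. New: hot(n).
Derived: green(node1) (round 1), blue(n) (round 2), large(node1) (round 1), hot(n) (round 3). flagged(n) never appears in any round.

flagged(n)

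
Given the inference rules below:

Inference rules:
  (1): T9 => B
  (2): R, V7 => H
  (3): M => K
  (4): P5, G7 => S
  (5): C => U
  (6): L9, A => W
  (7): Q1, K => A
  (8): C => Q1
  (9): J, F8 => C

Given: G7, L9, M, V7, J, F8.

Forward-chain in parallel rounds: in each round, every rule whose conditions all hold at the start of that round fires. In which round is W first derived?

Round 1: (3) [M => K]; (9) [J, F8 => C]. Adds K, C.
Round 2: (5) [C => U]; (8) [C => Q1]. Adds U, Q1.
Round 3: (7) [Q1, K => A]. Adds A.
Round 4: (6) [L9, A => W]. Adds W.
W first appears in round 4.

4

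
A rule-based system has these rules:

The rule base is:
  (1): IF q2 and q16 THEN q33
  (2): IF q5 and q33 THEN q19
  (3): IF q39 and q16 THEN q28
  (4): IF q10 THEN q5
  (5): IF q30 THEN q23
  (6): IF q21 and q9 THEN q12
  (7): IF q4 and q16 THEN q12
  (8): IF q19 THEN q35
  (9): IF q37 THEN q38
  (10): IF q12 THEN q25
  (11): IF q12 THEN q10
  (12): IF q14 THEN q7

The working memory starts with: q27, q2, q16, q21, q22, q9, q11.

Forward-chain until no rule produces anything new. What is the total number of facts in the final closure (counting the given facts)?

14

Round 1 fires (1), (6), giving q33, q12.
Round 2 fires (10), (11), giving q25, q10.
Round 3 fires (4), giving q5.
Round 4 fires (2), giving q19.
Round 5 fires (8), giving q35.
Closure: {q10, q11, q12, q16, q19, q2, q21, q22, q25, q27, q33, q35, q5, q9} — 14 facts.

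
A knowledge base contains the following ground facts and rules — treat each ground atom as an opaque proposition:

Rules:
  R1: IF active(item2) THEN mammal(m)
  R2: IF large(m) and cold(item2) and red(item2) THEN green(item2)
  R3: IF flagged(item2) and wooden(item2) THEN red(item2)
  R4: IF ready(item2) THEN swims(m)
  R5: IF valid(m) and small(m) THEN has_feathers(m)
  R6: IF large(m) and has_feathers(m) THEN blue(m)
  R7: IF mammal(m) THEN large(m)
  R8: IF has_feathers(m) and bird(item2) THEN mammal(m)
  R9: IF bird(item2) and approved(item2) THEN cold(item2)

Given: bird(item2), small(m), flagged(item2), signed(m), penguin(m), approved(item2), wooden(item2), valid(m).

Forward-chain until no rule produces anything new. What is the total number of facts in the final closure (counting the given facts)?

15

Round 1 — R3, R5, R9, derive red(item2), has_feathers(m), cold(item2).
Round 2 — R8, derive mammal(m).
Round 3 — R7, derive large(m).
Round 4 — R2, R6, derive green(item2), blue(m).
Closure: {approved(item2), bird(item2), blue(m), cold(item2), flagged(item2), green(item2), has_feathers(m), large(m), mammal(m), penguin(m), red(item2), signed(m), small(m), valid(m), wooden(item2)} — 15 facts.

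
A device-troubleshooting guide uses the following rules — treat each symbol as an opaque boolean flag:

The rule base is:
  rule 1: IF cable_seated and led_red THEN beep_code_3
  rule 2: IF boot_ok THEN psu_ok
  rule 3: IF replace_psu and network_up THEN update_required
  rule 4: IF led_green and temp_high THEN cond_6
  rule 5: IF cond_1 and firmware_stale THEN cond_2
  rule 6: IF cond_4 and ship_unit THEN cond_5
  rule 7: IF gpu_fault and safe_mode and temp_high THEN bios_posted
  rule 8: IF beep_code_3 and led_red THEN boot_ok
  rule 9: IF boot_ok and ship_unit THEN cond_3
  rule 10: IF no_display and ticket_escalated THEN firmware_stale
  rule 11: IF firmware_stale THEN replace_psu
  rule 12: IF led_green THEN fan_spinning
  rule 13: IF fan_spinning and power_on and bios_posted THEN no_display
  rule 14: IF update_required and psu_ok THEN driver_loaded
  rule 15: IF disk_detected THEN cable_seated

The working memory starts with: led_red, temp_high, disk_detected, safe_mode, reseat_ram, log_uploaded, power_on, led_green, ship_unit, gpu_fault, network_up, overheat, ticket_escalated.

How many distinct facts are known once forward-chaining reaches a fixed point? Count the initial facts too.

26

[1] rule 4 [IF led_green and temp_high THEN cond_6]; rule 7 [IF gpu_fault and safe_mode and temp_high THEN bios_posted]; rule 12 [IF led_green THEN fan_spinning]; rule 15 [IF disk_detected THEN cable_seated]. ⇒ new: cond_6, bios_posted, fan_spinning, cable_seated.
[2] rule 1 [IF cable_seated and led_red THEN beep_code_3]; rule 13 [IF fan_spinning and power_on and bios_posted THEN no_display]. ⇒ new: beep_code_3, no_display.
[3] rule 8 [IF beep_code_3 and led_red THEN boot_ok]; rule 10 [IF no_display and ticket_escalated THEN firmware_stale]. ⇒ new: boot_ok, firmware_stale.
[4] rule 2 [IF boot_ok THEN psu_ok]; rule 9 [IF boot_ok and ship_unit THEN cond_3]; rule 11 [IF firmware_stale THEN replace_psu]. ⇒ new: psu_ok, cond_3, replace_psu.
[5] rule 3 [IF replace_psu and network_up THEN update_required]. ⇒ new: update_required.
[6] rule 14 [IF update_required and psu_ok THEN driver_loaded]. ⇒ new: driver_loaded.
Closure: {beep_code_3, bios_posted, boot_ok, cable_seated, cond_3, cond_6, disk_detected, driver_loaded, fan_spinning, firmware_stale, gpu_fault, led_green, led_red, log_uploaded, network_up, no_display, overheat, power_on, psu_ok, replace_psu, reseat_ram, safe_mode, ship_unit, temp_high, ticket_escalated, update_required} — 26 facts.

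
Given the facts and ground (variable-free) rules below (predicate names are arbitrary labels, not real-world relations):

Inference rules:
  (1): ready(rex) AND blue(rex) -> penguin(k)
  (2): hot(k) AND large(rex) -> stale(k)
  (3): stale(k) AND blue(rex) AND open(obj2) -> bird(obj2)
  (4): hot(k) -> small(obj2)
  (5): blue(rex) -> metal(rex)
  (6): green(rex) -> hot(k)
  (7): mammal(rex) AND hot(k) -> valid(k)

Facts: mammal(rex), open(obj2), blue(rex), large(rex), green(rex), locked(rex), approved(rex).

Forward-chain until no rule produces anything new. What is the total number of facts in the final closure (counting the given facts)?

Round 1 — (5), (6), derive metal(rex), hot(k).
Round 2 — (2), (4), (7), derive stale(k), small(obj2), valid(k).
Round 3 — (3), derive bird(obj2).
Closure: {approved(rex), bird(obj2), blue(rex), green(rex), hot(k), large(rex), locked(rex), mammal(rex), metal(rex), open(obj2), small(obj2), stale(k), valid(k)} — 13 facts.

13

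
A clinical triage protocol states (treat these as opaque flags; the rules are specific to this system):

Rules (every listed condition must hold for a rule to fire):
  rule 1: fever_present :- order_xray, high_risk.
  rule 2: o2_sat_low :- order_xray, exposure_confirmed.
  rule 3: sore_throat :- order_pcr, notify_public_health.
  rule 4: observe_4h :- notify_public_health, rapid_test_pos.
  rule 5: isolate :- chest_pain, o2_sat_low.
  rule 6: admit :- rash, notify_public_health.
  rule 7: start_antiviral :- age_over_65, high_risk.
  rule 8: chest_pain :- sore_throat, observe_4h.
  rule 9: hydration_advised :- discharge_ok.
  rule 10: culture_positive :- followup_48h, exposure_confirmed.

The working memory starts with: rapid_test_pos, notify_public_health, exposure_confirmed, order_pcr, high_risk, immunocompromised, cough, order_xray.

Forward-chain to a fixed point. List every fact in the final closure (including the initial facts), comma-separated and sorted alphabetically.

Round 1 fires rule 1, rule 2, rule 3, rule 4, giving fever_present, o2_sat_low, sore_throat, observe_4h.
Round 2 fires rule 8, giving chest_pain.
Round 3 fires rule 5, giving isolate.

chest_pain, cough, exposure_confirmed, fever_present, high_risk, immunocompromised, isolate, notify_public_health, o2_sat_low, observe_4h, order_pcr, order_xray, rapid_test_pos, sore_throat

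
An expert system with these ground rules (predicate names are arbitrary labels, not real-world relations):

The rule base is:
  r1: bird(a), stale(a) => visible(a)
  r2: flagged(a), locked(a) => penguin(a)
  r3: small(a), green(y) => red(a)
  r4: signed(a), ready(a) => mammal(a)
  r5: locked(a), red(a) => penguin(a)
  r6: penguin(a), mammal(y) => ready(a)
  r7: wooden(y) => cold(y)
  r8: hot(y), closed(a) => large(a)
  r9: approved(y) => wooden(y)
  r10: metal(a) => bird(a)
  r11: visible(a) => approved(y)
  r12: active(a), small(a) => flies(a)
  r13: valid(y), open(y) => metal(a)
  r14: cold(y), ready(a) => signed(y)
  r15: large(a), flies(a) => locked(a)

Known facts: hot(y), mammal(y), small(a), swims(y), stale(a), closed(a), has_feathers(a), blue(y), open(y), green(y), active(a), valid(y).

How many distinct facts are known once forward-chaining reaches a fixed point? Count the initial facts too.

Round 1: r3 [small(a), green(y) => red(a)]; r8 [hot(y), closed(a) => large(a)]; r12 [active(a), small(a) => flies(a)]; r13 [valid(y), open(y) => metal(a)]. Adds red(a), large(a), flies(a), metal(a).
Round 2: r10 [metal(a) => bird(a)]; r15 [large(a), flies(a) => locked(a)]. Adds bird(a), locked(a).
Round 3: r1 [bird(a), stale(a) => visible(a)]; r5 [locked(a), red(a) => penguin(a)]. Adds visible(a), penguin(a).
Round 4: r6 [penguin(a), mammal(y) => ready(a)]; r11 [visible(a) => approved(y)]. Adds ready(a), approved(y).
Round 5: r9 [approved(y) => wooden(y)]. Adds wooden(y).
Round 6: r7 [wooden(y) => cold(y)]. Adds cold(y).
Round 7: r14 [cold(y), ready(a) => signed(y)]. Adds signed(y).
Closure: {active(a), approved(y), bird(a), blue(y), closed(a), cold(y), flies(a), green(y), has_feathers(a), hot(y), large(a), locked(a), mammal(y), metal(a), open(y), penguin(a), ready(a), red(a), signed(y), small(a), stale(a), swims(y), valid(y), visible(a), wooden(y)} — 25 facts.

25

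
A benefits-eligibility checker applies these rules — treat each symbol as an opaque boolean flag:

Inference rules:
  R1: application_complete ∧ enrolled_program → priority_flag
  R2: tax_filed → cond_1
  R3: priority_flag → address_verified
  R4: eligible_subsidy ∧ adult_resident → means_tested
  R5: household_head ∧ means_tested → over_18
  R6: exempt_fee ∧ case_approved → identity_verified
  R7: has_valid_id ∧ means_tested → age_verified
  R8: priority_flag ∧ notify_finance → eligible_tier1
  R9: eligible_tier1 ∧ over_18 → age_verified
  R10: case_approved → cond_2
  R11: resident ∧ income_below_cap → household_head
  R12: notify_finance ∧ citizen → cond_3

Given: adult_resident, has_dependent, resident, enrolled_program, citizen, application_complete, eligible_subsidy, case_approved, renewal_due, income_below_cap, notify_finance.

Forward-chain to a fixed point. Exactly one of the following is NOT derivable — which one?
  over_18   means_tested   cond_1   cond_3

Round 1: R1 [application_complete ∧ enrolled_program → priority_flag]; R4 [eligible_subsidy ∧ adult_resident → means_tested]; R10 [case_approved → cond_2]; R11 [resident ∧ income_below_cap → household_head]; R12 [notify_finance ∧ citizen → cond_3]. New: priority_flag, means_tested, cond_2, household_head, cond_3.
Round 2: R3 [priority_flag → address_verified]; R5 [household_head ∧ means_tested → over_18]; R8 [priority_flag ∧ notify_finance → eligible_tier1]. New: address_verified, over_18, eligible_tier1.
Round 3: R9 [eligible_tier1 ∧ over_18 → age_verified]. New: age_verified.
Derived: means_tested (round 1), cond_3 (round 1), over_18 (round 2). cond_1 never appears in any round.

cond_1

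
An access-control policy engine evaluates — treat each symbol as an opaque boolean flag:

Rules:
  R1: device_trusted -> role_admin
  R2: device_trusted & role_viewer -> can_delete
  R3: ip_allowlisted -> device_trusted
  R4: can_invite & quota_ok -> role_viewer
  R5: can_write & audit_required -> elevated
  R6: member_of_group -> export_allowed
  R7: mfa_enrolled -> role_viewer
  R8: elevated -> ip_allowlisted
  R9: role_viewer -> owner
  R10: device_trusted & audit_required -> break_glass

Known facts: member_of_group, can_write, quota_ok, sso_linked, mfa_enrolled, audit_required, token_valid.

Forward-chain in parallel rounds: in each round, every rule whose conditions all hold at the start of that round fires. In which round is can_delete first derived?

4

[1] R5 [can_write & audit_required -> elevated]; R6 [member_of_group -> export_allowed]; R7 [mfa_enrolled -> role_viewer]. ⇒ new: elevated, export_allowed, role_viewer.
[2] R8 [elevated -> ip_allowlisted]; R9 [role_viewer -> owner]. ⇒ new: ip_allowlisted, owner.
[3] R3 [ip_allowlisted -> device_trusted]. ⇒ new: device_trusted.
[4] R1 [device_trusted -> role_admin]; R2 [device_trusted & role_viewer -> can_delete]; R10 [device_trusted & audit_required -> break_glass]. ⇒ new: role_admin, can_delete, break_glass.
can_delete first appears in round 4.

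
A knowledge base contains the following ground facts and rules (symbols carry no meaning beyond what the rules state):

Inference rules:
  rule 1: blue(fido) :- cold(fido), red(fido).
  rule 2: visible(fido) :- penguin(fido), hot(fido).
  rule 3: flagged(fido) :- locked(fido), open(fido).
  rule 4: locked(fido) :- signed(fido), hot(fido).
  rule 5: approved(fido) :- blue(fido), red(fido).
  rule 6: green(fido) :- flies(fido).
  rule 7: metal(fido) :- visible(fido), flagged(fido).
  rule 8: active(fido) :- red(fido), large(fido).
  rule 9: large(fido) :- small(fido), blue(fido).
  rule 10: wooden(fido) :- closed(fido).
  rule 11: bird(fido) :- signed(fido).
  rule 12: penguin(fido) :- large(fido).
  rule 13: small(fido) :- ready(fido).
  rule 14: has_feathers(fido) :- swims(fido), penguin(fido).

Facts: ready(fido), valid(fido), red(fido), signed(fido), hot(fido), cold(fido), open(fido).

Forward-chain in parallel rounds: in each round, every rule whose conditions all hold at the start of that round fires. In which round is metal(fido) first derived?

5

Round 1: rule 1 [blue(fido) :- cold(fido), red(fido).]; rule 4 [locked(fido) :- signed(fido), hot(fido).]; rule 11 [bird(fido) :- signed(fido).]; rule 13 [small(fido) :- ready(fido).]. Adds blue(fido), locked(fido), bird(fido), small(fido).
Round 2: rule 3 [flagged(fido) :- locked(fido), open(fido).]; rule 5 [approved(fido) :- blue(fido), red(fido).]; rule 9 [large(fido) :- small(fido), blue(fido).]. Adds flagged(fido), approved(fido), large(fido).
Round 3: rule 8 [active(fido) :- red(fido), large(fido).]; rule 12 [penguin(fido) :- large(fido).]. Adds active(fido), penguin(fido).
Round 4: rule 2 [visible(fido) :- penguin(fido), hot(fido).]. Adds visible(fido).
Round 5: rule 7 [metal(fido) :- visible(fido), flagged(fido).]. Adds metal(fido).
metal(fido) first appears in round 5.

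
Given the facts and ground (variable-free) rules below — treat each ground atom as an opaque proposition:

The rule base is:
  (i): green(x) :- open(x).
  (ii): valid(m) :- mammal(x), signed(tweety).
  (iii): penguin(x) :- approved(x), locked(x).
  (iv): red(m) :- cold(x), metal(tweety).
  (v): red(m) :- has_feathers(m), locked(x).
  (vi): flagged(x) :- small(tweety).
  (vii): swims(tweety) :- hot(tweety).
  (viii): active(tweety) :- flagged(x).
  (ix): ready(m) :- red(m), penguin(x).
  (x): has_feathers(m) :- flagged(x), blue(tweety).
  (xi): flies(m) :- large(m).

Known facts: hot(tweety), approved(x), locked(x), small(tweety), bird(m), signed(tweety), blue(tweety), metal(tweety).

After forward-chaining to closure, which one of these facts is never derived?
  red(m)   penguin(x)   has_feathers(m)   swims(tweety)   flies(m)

Round 1 — (iii), (vi), (vii), derive penguin(x), flagged(x), swims(tweety).
Round 2 — (viii), (x), derive active(tweety), has_feathers(m).
Round 3 — (v), derive red(m).
Round 4 — (ix), derive ready(m).
Derived: red(m) (round 3), swims(tweety) (round 1), penguin(x) (round 1), has_feathers(m) (round 2). flies(m) never appears in any round.

flies(m)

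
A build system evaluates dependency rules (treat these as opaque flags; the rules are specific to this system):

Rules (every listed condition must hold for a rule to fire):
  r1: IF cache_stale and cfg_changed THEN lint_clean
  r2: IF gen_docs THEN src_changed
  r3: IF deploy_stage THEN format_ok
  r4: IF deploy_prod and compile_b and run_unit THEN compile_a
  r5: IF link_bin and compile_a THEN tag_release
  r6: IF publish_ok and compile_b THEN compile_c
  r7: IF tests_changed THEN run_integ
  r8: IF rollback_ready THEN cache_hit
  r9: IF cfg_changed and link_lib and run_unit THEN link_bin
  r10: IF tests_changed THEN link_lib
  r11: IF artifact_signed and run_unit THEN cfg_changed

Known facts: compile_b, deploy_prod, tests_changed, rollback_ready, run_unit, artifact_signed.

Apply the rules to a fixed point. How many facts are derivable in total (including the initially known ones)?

Round 1: r4 [IF deploy_prod and compile_b and run_unit THEN compile_a]; r7 [IF tests_changed THEN run_integ]; r8 [IF rollback_ready THEN cache_hit]; r10 [IF tests_changed THEN link_lib]; r11 [IF artifact_signed and run_unit THEN cfg_changed]. New: compile_a, run_integ, cache_hit, link_lib, cfg_changed.
Round 2: r9 [IF cfg_changed and link_lib and run_unit THEN link_bin]. New: link_bin.
Round 3: r5 [IF link_bin and compile_a THEN tag_release]. New: tag_release.
Closure: {artifact_signed, cache_hit, cfg_changed, compile_a, compile_b, deploy_prod, link_bin, link_lib, rollback_ready, run_integ, run_unit, tag_release, tests_changed} — 13 facts.

13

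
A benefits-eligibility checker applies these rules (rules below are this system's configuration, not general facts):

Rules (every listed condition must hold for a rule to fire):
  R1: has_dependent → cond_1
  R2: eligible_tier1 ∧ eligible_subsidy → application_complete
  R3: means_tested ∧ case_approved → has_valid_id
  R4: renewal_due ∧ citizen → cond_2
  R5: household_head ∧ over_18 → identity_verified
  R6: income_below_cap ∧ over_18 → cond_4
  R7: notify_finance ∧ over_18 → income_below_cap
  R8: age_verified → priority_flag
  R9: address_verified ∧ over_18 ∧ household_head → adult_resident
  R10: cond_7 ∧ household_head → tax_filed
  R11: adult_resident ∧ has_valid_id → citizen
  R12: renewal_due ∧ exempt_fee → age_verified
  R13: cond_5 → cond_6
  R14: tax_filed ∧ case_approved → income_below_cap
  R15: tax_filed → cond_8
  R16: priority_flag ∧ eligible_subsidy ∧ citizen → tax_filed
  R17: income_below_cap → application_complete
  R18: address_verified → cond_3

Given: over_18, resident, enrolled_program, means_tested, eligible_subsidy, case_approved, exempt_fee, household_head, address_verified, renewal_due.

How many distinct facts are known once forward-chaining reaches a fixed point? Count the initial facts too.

Round 1: R3 [means_tested ∧ case_approved → has_valid_id]; R5 [household_head ∧ over_18 → identity_verified]; R9 [address_verified ∧ over_18 ∧ household_head → adult_resident]; R12 [renewal_due ∧ exempt_fee → age_verified]; R18 [address_verified → cond_3]. Adds has_valid_id, identity_verified, adult_resident, age_verified, cond_3.
Round 2: R8 [age_verified → priority_flag]; R11 [adult_resident ∧ has_valid_id → citizen]. Adds priority_flag, citizen.
Round 3: R4 [renewal_due ∧ citizen → cond_2]; R16 [priority_flag ∧ eligible_subsidy ∧ citizen → tax_filed]. Adds cond_2, tax_filed.
Round 4: R14 [tax_filed ∧ case_approved → income_below_cap]; R15 [tax_filed → cond_8]. Adds income_below_cap, cond_8.
Round 5: R6 [income_below_cap ∧ over_18 → cond_4]; R17 [income_below_cap → application_complete]. Adds cond_4, application_complete.
Closure: {address_verified, adult_resident, age_verified, application_complete, case_approved, citizen, cond_2, cond_3, cond_4, cond_8, eligible_subsidy, enrolled_program, exempt_fee, has_valid_id, household_head, identity_verified, income_below_cap, means_tested, over_18, priority_flag, renewal_due, resident, tax_filed} — 23 facts.

23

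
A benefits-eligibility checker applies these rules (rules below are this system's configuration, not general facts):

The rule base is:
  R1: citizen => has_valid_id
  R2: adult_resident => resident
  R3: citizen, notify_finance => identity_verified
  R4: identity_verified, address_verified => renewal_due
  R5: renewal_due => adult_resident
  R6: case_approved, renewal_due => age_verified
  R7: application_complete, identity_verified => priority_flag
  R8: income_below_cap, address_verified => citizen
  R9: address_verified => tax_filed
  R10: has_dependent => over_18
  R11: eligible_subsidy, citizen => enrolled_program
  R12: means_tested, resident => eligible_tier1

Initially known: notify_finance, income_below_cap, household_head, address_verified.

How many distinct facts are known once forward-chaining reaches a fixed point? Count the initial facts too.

11

[1] R8 [income_below_cap, address_verified => citizen]; R9 [address_verified => tax_filed]. ⇒ new: citizen, tax_filed.
[2] R1 [citizen => has_valid_id]; R3 [citizen, notify_finance => identity_verified]. ⇒ new: has_valid_id, identity_verified.
[3] R4 [identity_verified, address_verified => renewal_due]. ⇒ new: renewal_due.
[4] R5 [renewal_due => adult_resident]. ⇒ new: adult_resident.
[5] R2 [adult_resident => resident]. ⇒ new: resident.
Closure: {address_verified, adult_resident, citizen, has_valid_id, household_head, identity_verified, income_below_cap, notify_finance, renewal_due, resident, tax_filed} — 11 facts.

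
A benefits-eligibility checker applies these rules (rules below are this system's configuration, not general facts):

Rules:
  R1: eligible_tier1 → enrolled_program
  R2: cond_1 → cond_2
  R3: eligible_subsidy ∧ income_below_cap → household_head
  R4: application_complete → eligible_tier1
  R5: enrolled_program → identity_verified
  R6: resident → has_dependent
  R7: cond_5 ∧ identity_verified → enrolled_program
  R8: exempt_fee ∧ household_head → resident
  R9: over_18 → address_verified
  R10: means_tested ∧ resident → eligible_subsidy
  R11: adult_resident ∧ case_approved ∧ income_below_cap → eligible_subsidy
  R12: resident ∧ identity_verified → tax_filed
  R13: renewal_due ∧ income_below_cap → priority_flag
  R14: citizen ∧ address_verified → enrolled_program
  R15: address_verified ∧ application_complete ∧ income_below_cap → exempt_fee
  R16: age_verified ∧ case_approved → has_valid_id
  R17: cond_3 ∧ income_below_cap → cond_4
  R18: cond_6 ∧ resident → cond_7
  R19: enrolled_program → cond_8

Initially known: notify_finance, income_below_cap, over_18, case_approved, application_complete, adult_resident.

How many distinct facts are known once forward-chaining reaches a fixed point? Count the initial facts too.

17

Round 1: R4 [application_complete → eligible_tier1]; R9 [over_18 → address_verified]; R11 [adult_resident ∧ case_approved ∧ income_below_cap → eligible_subsidy]. New: eligible_tier1, address_verified, eligible_subsidy.
Round 2: R1 [eligible_tier1 → enrolled_program]; R3 [eligible_subsidy ∧ income_below_cap → household_head]; R15 [address_verified ∧ application_complete ∧ income_below_cap → exempt_fee]. New: enrolled_program, household_head, exempt_fee.
Round 3: R5 [enrolled_program → identity_verified]; R8 [exempt_fee ∧ household_head → resident]; R19 [enrolled_program → cond_8]. New: identity_verified, resident, cond_8.
Round 4: R6 [resident → has_dependent]; R12 [resident ∧ identity_verified → tax_filed]. New: has_dependent, tax_filed.
Closure: {address_verified, adult_resident, application_complete, case_approved, cond_8, eligible_subsidy, eligible_tier1, enrolled_program, exempt_fee, has_dependent, household_head, identity_verified, income_below_cap, notify_finance, over_18, resident, tax_filed} — 17 facts.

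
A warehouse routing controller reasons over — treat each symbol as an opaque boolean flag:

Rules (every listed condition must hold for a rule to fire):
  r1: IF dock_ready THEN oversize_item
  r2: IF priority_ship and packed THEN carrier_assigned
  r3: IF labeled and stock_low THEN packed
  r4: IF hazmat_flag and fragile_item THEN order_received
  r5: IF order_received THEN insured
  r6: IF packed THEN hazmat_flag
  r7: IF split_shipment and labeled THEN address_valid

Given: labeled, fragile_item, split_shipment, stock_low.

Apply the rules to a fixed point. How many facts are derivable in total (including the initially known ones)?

9

[1] r3 [IF labeled and stock_low THEN packed]; r7 [IF split_shipment and labeled THEN address_valid]. ⇒ new: packed, address_valid.
[2] r6 [IF packed THEN hazmat_flag]. ⇒ new: hazmat_flag.
[3] r4 [IF hazmat_flag and fragile_item THEN order_received]. ⇒ new: order_received.
[4] r5 [IF order_received THEN insured]. ⇒ new: insured.
Closure: {address_valid, fragile_item, hazmat_flag, insured, labeled, order_received, packed, split_shipment, stock_low} — 9 facts.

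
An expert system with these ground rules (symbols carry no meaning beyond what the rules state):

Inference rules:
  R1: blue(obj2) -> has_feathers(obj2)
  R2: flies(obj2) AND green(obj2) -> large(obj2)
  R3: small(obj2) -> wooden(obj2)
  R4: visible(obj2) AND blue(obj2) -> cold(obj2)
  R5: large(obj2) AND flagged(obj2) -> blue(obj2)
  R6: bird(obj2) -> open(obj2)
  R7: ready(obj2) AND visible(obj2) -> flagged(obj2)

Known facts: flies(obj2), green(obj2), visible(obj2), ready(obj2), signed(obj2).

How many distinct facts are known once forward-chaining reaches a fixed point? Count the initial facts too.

Round 1 — R2, R7, derive large(obj2), flagged(obj2).
Round 2 — R5, derive blue(obj2).
Round 3 — R1, R4, derive has_feathers(obj2), cold(obj2).
Closure: {blue(obj2), cold(obj2), flagged(obj2), flies(obj2), green(obj2), has_feathers(obj2), large(obj2), ready(obj2), signed(obj2), visible(obj2)} — 10 facts.

10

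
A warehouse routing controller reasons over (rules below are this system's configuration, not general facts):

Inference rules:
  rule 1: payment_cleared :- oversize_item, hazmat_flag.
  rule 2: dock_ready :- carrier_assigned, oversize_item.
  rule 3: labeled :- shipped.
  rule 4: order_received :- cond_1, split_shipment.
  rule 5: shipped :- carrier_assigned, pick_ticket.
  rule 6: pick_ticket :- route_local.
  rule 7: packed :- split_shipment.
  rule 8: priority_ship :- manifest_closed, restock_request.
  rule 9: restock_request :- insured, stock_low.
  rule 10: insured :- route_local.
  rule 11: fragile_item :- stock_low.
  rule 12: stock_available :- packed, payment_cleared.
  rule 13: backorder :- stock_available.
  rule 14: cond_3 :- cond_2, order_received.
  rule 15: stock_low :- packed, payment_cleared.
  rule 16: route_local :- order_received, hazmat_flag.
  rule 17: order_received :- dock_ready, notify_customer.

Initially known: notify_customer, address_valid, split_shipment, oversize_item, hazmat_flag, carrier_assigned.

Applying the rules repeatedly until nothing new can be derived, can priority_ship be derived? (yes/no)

Round 1 fires rule 1, rule 2, rule 7, giving payment_cleared, dock_ready, packed.
Round 2 fires rule 12, rule 15, rule 17, giving stock_available, stock_low, order_received.
Round 3 fires rule 11, rule 13, rule 16, giving fragile_item, backorder, route_local.
Round 4 fires rule 6, rule 10, giving pick_ticket, insured.
Round 5 fires rule 5, rule 9, giving shipped, restock_request.
Round 6 fires rule 3, giving labeled.
Fixed point reached. priority_ship is concluded only by rule 8; rule 8 needs manifest_closed (never derived).

no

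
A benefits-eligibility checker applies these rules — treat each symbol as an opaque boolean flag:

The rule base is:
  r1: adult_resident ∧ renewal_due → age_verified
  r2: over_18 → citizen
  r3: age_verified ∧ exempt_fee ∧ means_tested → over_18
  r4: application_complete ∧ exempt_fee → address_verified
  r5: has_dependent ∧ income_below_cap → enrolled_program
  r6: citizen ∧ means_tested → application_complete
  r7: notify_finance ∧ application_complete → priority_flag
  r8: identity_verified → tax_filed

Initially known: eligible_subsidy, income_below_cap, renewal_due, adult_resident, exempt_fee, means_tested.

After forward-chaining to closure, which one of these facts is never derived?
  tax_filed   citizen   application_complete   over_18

[1] r1 [adult_resident ∧ renewal_due → age_verified]. ⇒ new: age_verified.
[2] r3 [age_verified ∧ exempt_fee ∧ means_tested → over_18]. ⇒ new: over_18.
[3] r2 [over_18 → citizen]. ⇒ new: citizen.
[4] r6 [citizen ∧ means_tested → application_complete]. ⇒ new: application_complete.
[5] r4 [application_complete ∧ exempt_fee → address_verified]. ⇒ new: address_verified.
Derived: application_complete (round 4), citizen (round 3), over_18 (round 2). tax_filed never appears in any round.

tax_filed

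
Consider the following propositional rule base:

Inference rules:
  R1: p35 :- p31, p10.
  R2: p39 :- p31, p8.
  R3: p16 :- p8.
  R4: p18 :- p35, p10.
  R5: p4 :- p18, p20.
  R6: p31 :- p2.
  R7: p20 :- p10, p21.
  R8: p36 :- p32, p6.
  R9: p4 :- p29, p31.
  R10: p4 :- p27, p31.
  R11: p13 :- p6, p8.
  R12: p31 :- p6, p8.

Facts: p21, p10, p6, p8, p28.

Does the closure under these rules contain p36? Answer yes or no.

Round 1 fires R3, R7, R11, R12, giving p16, p20, p13, p31.
Round 2 fires R1, R2, giving p35, p39.
Round 3 fires R4, giving p18.
Round 4 fires R5, giving p4.
Fixed point reached. p36 is concluded only by R8; R8 needs p32 (never derived).

no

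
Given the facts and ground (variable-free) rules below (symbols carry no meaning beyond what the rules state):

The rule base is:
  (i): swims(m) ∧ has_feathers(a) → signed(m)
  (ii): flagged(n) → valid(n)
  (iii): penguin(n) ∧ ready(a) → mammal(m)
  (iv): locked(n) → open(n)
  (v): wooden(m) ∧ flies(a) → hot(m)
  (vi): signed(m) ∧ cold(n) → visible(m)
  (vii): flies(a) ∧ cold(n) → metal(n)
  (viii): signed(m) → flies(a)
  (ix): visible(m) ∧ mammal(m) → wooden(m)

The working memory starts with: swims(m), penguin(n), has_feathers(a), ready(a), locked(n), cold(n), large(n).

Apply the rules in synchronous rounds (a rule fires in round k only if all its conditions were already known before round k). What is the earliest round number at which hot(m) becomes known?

Round 1 fires (i), (iii), (iv), giving signed(m), mammal(m), open(n).
Round 2 fires (vi), (viii), giving visible(m), flies(a).
Round 3 fires (vii), (ix), giving metal(n), wooden(m).
Round 4 fires (v), giving hot(m).
hot(m) first appears in round 4.

4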